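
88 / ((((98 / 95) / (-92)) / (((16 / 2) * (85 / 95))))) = -2752640 / 49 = -56176.33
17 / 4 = 4.25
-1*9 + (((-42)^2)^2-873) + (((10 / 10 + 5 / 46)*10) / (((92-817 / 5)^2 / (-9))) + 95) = 59601905156 / 19159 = 3110908.98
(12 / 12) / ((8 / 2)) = 1 / 4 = 0.25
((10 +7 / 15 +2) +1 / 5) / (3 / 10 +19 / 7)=2660 / 633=4.20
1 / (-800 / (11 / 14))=-11 / 11200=-0.00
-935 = -935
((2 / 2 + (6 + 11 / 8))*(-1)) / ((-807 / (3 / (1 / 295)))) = 19765 / 2152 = 9.18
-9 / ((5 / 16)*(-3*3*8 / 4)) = 8 / 5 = 1.60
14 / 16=7 / 8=0.88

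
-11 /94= -0.12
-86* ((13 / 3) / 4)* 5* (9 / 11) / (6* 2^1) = -2795 / 88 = -31.76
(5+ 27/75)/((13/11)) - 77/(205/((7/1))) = 1.91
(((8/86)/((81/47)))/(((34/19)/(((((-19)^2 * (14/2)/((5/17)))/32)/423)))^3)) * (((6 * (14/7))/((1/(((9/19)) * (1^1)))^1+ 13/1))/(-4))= -110681880338197/231441804361728000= -0.00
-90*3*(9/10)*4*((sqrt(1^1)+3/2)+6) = -8262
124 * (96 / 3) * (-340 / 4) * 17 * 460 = -2637529600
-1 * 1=-1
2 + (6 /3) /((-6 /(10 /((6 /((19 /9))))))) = 67 /81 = 0.83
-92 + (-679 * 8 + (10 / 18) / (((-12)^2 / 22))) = -3579497 / 648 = -5523.92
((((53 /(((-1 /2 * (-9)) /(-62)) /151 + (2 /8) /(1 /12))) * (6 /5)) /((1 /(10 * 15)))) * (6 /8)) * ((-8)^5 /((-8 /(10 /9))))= 203237785600 /18721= 10856139.39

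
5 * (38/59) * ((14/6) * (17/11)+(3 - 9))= -15010/1947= -7.71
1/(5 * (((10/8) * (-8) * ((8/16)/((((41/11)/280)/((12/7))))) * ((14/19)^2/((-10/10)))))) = 14801/25872000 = 0.00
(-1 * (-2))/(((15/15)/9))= 18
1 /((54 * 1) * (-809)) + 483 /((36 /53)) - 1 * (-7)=62740375 /87372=718.08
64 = 64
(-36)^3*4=-186624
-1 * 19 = -19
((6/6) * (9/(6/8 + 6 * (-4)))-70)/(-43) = 2182/1333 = 1.64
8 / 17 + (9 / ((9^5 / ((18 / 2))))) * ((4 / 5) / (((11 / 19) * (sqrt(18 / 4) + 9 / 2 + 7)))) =163967792 / 348305265 - 152 * sqrt(2) / 6829515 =0.47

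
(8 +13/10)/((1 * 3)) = 3.10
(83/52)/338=83/17576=0.00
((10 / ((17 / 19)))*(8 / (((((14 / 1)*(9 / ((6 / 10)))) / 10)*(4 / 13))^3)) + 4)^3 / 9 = 20295191550627062243 / 2247723572459012928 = 9.03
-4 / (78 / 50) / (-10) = 10 / 39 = 0.26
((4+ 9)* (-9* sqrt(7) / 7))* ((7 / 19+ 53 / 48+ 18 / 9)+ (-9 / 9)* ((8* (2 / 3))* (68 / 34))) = 255879* sqrt(7) / 2128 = 318.14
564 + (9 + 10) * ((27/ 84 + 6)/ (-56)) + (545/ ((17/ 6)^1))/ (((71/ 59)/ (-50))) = -14062358277/ 1892576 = -7430.27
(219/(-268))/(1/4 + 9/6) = -219/469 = -0.47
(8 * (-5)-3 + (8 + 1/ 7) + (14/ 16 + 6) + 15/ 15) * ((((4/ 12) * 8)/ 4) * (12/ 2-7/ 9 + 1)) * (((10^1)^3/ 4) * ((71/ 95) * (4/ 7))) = -42912400/ 3591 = -11949.99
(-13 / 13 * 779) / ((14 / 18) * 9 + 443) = -779 / 450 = -1.73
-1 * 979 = -979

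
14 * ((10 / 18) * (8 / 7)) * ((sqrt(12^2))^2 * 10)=12800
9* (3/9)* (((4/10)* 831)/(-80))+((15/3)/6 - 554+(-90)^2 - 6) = 4517021/600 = 7528.37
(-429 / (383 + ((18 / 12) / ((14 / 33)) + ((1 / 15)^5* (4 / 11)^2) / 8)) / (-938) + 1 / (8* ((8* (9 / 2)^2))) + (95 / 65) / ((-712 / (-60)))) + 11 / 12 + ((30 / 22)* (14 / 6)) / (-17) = 15966755396876690540857 / 18682891591423066392528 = 0.85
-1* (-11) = 11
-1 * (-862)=862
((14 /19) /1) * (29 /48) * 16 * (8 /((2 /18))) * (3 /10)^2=21924 /475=46.16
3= 3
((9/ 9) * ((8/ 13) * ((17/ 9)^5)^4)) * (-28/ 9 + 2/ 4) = -537155.75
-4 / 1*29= -116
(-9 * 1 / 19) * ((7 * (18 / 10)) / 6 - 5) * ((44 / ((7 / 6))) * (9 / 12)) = 38.86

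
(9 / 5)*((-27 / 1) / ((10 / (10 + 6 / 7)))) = -52.77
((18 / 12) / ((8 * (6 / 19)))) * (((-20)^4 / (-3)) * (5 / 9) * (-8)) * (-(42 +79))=-459800000 / 27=-17029629.63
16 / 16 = 1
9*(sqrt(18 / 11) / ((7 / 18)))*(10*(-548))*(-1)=2663280*sqrt(22) / 77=162232.34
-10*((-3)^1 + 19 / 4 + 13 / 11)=-645 / 22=-29.32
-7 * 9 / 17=-63 / 17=-3.71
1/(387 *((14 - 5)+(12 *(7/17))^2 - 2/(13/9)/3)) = 3757/47913309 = 0.00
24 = 24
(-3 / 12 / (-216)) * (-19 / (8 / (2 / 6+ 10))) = -589 / 20736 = -0.03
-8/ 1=-8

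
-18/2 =-9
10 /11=0.91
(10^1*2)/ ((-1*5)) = -4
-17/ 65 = -0.26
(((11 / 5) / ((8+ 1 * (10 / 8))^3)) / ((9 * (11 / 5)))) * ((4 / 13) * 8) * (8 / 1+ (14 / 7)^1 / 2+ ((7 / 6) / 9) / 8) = 498560 / 160012827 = 0.00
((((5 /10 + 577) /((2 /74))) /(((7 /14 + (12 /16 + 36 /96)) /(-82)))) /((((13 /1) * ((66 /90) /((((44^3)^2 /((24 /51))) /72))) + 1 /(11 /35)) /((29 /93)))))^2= 14092668667262371286984617000960000 /1262075900178407253516889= 11166260813.05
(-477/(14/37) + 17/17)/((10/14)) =-3527/2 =-1763.50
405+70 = 475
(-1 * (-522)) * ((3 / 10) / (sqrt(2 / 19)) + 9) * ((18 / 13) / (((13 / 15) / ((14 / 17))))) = 295974 * sqrt(38) / 2873 + 17758440 / 2873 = 6816.20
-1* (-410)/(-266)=-205/133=-1.54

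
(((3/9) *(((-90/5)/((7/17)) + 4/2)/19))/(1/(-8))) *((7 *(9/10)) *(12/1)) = 42048/95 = 442.61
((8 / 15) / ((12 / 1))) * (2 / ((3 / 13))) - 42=-5618 / 135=-41.61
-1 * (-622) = 622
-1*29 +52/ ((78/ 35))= -17/ 3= -5.67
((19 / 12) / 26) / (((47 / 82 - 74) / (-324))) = 779 / 2899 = 0.27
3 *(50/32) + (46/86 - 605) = -412647/688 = -599.78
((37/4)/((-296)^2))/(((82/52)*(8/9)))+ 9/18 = 776821/1553408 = 0.50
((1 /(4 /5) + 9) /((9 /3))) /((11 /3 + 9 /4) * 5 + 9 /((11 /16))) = 451 /5633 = 0.08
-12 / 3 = -4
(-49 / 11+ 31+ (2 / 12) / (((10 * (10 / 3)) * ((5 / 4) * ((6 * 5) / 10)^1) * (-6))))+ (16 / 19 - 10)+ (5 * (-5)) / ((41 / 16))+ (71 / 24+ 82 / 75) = 11.68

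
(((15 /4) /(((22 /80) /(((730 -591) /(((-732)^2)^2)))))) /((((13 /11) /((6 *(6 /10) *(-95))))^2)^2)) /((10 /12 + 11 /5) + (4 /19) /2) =41744417165067375 /2829847819715956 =14.75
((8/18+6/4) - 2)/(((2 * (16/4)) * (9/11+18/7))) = -77/37584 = -0.00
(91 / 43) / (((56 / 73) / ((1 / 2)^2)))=949 / 1376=0.69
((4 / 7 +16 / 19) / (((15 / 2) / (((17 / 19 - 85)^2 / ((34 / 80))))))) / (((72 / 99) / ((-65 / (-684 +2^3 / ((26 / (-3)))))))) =65622365380 / 160315407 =409.33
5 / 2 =2.50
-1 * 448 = -448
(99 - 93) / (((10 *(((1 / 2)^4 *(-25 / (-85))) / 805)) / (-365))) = -9590448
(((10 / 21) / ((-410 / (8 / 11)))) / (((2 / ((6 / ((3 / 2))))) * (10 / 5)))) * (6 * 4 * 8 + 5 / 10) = -20 / 123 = -0.16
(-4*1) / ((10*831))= -2 / 4155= -0.00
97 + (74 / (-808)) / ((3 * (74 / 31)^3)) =1287531137 / 13273824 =97.00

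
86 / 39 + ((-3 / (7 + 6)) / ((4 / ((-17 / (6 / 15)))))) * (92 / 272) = 3787 / 1248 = 3.03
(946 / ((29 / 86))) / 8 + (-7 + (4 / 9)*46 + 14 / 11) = 2098067 / 5742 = 365.39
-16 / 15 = -1.07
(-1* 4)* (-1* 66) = 264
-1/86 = -0.01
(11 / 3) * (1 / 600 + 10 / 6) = 6.12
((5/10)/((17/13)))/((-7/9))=-117/238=-0.49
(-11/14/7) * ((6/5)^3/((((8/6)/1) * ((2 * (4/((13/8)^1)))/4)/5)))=-11583/19600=-0.59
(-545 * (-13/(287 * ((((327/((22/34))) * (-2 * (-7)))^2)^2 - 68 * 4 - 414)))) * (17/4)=352687049/8423076064344879181720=0.00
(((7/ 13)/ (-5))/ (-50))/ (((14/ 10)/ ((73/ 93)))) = 73/ 60450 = 0.00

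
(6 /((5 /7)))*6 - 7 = 217 /5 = 43.40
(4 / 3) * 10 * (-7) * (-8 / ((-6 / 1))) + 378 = 2282 / 9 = 253.56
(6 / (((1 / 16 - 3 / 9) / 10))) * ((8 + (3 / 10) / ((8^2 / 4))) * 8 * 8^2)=-11824128 / 13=-909548.31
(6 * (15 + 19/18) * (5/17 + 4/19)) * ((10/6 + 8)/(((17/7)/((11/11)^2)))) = 33089/171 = 193.50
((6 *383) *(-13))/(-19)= 29874/19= 1572.32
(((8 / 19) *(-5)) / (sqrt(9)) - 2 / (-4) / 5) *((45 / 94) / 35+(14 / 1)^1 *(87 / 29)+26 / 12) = -1068347 / 40185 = -26.59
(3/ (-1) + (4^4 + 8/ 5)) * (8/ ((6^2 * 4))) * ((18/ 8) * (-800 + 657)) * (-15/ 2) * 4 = 136529.25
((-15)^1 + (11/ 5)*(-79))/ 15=-944/ 75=-12.59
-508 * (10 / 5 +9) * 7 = -39116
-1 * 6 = -6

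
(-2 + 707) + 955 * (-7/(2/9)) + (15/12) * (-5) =-117535/4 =-29383.75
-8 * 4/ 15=-32/ 15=-2.13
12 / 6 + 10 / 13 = 36 / 13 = 2.77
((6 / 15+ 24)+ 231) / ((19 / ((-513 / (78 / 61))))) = -701073 / 130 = -5392.87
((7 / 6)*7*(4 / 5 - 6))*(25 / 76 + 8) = -134407 / 380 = -353.70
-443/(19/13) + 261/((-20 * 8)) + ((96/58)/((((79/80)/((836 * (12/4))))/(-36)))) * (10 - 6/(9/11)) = -2812751704909/6964640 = -403861.75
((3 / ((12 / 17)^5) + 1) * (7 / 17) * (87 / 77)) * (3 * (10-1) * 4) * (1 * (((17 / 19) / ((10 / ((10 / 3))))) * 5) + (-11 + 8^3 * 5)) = 3167875954781 / 1364352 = 2321890.51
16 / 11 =1.45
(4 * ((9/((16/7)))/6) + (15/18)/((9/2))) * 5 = 3035/216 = 14.05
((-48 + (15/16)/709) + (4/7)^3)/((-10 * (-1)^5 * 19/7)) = -37207291/21122528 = -1.76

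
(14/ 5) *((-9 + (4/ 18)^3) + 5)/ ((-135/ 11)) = 447832/ 492075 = 0.91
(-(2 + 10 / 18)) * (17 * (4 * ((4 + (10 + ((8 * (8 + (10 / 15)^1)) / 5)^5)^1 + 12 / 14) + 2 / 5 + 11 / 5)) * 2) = -8525036489019128 / 47840625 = -178196595.24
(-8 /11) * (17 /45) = -136 /495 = -0.27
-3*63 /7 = -27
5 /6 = 0.83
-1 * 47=-47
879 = 879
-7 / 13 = -0.54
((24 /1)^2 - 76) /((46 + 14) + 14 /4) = 1000 /127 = 7.87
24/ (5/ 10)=48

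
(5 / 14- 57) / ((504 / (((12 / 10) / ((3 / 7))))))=-793 / 2520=-0.31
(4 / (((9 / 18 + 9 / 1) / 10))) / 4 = 20 / 19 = 1.05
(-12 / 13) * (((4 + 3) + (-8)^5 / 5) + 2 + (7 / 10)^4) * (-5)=-15102369 / 500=-30204.74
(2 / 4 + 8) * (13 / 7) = 221 / 14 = 15.79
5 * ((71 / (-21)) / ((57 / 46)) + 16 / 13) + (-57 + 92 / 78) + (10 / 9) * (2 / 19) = -75641 / 1197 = -63.19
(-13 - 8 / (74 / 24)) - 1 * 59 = -2760 / 37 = -74.59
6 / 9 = 2 / 3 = 0.67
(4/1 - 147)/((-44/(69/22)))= 897/88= 10.19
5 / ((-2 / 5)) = -25 / 2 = -12.50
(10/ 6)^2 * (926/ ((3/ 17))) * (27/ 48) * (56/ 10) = 275485/ 6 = 45914.17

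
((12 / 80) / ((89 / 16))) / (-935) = -12 / 416075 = -0.00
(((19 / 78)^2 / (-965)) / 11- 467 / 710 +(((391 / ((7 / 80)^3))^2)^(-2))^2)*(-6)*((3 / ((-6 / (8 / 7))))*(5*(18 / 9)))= -389021430566300230796924667159260430887578597964499549486726198722961075907 / 17250357591455951508874830653203921865641797510758400000000000000000000000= -22.55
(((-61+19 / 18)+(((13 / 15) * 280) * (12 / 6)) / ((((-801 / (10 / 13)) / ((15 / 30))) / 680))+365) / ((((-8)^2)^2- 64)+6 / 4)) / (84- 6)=704497 / 1512030078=0.00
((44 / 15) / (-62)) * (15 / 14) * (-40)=440 / 217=2.03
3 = 3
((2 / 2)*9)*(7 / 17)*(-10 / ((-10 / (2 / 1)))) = 7.41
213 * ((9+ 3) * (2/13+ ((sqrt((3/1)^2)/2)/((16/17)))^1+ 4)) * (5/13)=5650.33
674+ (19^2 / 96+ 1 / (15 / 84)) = 328013 / 480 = 683.36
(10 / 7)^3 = 1000 / 343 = 2.92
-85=-85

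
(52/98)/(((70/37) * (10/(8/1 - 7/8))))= 27417/137200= 0.20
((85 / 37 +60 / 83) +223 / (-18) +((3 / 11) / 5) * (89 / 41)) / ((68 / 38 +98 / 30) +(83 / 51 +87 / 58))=-372440621297 / 329492340837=-1.13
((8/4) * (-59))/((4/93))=-5487/2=-2743.50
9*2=18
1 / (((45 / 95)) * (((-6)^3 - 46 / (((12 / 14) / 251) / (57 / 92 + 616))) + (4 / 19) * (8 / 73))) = -105412 / 414749525493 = -0.00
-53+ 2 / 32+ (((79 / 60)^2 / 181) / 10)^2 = -2247633888049919 / 42458256000000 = -52.94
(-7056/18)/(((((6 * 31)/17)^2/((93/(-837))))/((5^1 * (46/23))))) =283220/77841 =3.64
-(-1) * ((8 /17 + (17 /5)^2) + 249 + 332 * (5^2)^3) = 2204798438 /425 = 5187761.03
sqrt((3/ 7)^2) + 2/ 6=0.76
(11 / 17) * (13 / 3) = 143 / 51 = 2.80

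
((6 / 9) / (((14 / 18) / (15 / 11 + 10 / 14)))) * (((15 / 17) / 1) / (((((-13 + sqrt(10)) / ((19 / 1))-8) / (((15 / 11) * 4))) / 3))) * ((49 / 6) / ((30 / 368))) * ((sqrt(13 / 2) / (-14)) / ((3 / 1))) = 3356160 * sqrt(65) / 78373757 + 25171200 * sqrt(26) / 7124887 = 18.36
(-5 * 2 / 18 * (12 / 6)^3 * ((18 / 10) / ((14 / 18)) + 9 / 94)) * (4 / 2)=-21.42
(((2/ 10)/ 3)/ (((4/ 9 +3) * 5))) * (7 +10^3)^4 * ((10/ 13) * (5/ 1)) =6169772246406/ 403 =15309608551.88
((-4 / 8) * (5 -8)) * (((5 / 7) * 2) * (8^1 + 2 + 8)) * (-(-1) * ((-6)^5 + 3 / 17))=-35691030 / 119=-299924.62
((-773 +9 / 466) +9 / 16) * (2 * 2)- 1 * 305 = -3163835 / 932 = -3394.67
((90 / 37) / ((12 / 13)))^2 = 38025 / 5476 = 6.94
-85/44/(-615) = 17/5412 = 0.00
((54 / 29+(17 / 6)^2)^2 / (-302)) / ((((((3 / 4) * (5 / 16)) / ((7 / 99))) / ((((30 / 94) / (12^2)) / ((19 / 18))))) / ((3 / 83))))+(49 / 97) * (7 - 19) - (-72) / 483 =-9292912742760950495 / 1571661645038579556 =-5.91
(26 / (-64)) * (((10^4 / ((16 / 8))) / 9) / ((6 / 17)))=-138125 / 216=-639.47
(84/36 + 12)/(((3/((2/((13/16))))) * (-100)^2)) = 0.00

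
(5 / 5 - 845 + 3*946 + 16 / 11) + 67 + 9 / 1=22786 / 11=2071.45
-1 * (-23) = 23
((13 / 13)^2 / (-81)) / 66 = -1 / 5346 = -0.00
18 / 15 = 1.20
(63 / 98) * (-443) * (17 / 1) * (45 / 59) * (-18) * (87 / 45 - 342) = -9334998333 / 413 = -22602901.53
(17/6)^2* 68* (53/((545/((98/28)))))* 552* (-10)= -335381032/327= -1025630.07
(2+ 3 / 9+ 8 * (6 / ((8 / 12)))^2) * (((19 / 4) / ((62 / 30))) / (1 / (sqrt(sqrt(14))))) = 185345 * 14^(1 / 4) / 124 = 2891.29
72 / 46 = 36 / 23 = 1.57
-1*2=-2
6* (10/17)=60/17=3.53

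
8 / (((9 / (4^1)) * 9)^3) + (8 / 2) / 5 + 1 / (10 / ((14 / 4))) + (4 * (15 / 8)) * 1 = 91949533 / 10628820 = 8.65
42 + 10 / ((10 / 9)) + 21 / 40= 2061 / 40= 51.52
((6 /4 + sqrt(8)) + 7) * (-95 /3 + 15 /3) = -680 /3-160 * sqrt(2) /3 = -302.09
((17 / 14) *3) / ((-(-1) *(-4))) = -51 / 56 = -0.91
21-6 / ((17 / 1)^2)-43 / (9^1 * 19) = 1024346 / 49419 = 20.73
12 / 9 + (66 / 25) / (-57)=1834 / 1425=1.29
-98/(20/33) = -1617/10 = -161.70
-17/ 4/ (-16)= 17/ 64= 0.27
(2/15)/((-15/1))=-2/225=-0.01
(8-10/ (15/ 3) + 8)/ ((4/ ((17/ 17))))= 7/ 2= 3.50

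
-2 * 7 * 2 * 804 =-22512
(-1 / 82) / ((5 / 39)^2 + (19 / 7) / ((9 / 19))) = -10647 / 5017088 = -0.00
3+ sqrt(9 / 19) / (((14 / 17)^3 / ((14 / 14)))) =14739 * sqrt(19) / 52136+ 3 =4.23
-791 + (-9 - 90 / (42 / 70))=-950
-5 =-5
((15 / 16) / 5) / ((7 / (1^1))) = 0.03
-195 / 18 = -65 / 6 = -10.83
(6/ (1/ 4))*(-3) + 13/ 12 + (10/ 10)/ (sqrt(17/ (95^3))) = 153.66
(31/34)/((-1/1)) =-31/34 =-0.91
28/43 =0.65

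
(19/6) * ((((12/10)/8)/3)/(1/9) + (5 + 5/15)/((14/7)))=9.87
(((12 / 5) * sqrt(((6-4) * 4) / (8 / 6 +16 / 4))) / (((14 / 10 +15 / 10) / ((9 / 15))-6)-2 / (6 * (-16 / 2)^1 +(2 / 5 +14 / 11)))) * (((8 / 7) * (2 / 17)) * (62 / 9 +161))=-4400032 * sqrt(6) / 182495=-59.06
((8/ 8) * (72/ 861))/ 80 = 3/ 2870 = 0.00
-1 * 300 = -300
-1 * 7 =-7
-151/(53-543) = 151/490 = 0.31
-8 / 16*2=-1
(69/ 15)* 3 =69/ 5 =13.80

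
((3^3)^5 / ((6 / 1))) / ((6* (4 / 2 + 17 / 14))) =1240029 / 10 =124002.90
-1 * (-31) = 31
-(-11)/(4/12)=33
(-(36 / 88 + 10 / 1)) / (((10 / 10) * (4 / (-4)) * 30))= 229 / 660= 0.35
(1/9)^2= 1/81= 0.01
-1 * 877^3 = -674526133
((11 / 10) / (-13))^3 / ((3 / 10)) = -1331 / 659100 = -0.00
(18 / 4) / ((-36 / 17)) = -17 / 8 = -2.12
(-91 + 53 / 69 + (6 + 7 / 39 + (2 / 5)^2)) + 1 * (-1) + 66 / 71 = -83.96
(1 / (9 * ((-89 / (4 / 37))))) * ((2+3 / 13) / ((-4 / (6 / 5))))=58 / 642135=0.00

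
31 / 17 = 1.82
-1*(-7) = 7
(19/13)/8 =19/104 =0.18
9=9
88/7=12.57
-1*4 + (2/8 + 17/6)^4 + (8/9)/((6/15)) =88.60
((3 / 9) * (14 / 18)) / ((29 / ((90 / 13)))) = 70 / 1131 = 0.06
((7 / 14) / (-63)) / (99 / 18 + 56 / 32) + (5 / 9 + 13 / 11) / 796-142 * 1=-567896675 / 3999303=-142.00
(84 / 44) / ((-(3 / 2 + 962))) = -42 / 21197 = -0.00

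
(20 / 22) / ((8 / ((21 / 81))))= 35 / 1188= 0.03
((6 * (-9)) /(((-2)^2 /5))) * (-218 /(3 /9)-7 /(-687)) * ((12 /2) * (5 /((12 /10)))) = 505452375 /458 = 1103607.81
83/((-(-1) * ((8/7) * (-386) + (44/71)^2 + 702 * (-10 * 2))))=-2928821/510982536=-0.01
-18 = -18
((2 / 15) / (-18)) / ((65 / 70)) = -14 / 1755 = -0.01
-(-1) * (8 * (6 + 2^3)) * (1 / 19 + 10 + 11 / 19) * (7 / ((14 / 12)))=135744 / 19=7144.42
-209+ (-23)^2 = 320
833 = 833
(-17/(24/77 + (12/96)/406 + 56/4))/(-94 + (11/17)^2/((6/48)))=87765832/6698029561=0.01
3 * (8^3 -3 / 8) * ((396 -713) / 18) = -1297481 / 48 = -27030.85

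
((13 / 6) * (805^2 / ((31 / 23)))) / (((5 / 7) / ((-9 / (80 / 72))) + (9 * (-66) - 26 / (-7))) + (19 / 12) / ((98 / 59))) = -205075028340 / 116034767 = -1767.36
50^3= 125000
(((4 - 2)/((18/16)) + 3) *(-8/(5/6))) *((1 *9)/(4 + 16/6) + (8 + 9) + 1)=-22188/25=-887.52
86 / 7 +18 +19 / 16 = 31.47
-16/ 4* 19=-76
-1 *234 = -234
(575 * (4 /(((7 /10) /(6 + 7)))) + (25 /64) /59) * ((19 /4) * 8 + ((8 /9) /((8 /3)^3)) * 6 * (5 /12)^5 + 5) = 1836865.44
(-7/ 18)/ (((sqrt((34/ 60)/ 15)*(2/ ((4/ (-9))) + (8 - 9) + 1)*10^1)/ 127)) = 889*sqrt(34)/ 918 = 5.65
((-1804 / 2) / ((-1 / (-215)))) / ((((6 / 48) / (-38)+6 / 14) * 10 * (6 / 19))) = -392048888 / 2715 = -144401.06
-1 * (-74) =74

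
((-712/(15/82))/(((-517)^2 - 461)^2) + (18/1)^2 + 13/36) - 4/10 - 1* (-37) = 7051668412129/19535812020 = 360.96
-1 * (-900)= 900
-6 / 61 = -0.10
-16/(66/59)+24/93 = -14368/1023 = -14.04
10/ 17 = 0.59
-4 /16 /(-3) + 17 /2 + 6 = 175 /12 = 14.58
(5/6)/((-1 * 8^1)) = -5/48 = -0.10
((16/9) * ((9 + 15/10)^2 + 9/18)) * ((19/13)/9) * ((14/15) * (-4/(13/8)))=-15083264/205335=-73.46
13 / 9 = 1.44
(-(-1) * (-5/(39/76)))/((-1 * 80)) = 19/156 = 0.12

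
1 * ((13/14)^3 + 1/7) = 2589/2744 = 0.94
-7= -7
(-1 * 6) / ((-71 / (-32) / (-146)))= 394.82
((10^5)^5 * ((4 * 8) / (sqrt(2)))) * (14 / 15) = 448000000000000000000000000 * sqrt(2) / 3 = 211189225314382193954385500.00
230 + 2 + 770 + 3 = 1005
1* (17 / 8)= 17 / 8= 2.12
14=14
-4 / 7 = -0.57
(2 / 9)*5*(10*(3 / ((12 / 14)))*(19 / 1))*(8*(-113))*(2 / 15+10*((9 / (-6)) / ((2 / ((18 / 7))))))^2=-138923644592 / 567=-245015246.19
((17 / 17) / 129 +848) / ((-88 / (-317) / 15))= 173387905 / 3784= 45821.33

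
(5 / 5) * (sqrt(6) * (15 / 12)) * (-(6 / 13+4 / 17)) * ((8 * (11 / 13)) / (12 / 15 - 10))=42350 * sqrt(6) / 66079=1.57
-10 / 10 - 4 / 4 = -2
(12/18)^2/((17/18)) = 8/17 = 0.47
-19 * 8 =-152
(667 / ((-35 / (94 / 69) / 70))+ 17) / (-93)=5401 / 279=19.36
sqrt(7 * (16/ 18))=2 * sqrt(14)/ 3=2.49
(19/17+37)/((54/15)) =10.59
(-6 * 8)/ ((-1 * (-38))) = -24/ 19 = -1.26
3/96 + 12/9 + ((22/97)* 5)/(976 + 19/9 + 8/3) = 112259729/82197024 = 1.37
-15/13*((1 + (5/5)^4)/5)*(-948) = 437.54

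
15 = 15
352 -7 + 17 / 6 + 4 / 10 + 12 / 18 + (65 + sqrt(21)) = sqrt(21) + 4139 / 10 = 418.48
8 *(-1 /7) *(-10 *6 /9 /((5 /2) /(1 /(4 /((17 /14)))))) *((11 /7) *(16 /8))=2.91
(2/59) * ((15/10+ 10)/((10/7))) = 161/590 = 0.27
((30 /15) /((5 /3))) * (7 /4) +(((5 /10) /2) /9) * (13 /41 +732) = 165623 /7380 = 22.44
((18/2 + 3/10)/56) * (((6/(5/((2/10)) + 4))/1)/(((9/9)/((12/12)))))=0.03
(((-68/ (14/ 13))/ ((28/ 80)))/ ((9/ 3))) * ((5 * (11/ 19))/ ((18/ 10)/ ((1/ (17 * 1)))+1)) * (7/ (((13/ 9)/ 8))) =-2244000/ 10507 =-213.57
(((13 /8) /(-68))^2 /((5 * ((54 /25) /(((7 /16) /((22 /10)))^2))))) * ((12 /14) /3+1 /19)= 739375 /1045028143104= 0.00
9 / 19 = 0.47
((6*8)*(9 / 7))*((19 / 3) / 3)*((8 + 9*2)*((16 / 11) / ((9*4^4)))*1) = 494 / 231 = 2.14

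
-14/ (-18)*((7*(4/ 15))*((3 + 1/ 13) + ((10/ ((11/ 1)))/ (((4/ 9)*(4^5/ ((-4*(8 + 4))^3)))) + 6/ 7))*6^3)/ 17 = -2861824/ 715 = -4002.55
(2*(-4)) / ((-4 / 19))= 38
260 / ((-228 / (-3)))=65 / 19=3.42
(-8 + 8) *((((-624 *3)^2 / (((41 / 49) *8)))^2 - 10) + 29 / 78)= 0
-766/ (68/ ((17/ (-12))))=383/ 24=15.96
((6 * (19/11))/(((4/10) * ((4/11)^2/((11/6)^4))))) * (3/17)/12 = 15299845/470016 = 32.55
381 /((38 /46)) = 8763 /19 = 461.21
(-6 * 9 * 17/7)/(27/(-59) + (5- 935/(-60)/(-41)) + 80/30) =-8882568/462539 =-19.20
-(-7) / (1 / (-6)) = -42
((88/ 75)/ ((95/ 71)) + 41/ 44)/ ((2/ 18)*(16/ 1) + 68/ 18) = 1701111/ 5225000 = 0.33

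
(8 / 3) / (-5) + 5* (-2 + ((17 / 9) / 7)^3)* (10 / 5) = -25425842 / 1250235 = -20.34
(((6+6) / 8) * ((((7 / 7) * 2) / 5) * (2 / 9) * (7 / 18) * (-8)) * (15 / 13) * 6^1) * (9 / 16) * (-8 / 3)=56 / 13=4.31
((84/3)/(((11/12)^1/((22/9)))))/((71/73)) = 16352/213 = 76.77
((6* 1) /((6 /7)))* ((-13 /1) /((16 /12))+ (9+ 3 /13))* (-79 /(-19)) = -14931 /988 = -15.11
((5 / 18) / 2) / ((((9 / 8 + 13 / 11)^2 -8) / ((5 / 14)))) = -24200 / 1306809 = -0.02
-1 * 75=-75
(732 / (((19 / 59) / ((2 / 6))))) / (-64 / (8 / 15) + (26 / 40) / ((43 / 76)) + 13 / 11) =-8511635 / 1321868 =-6.44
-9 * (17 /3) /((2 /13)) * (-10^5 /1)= 33150000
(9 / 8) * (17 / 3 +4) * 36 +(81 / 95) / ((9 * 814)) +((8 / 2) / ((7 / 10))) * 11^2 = 293100064 / 270655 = 1082.93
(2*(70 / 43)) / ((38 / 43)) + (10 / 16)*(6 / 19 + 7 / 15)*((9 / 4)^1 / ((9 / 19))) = 10957 / 1824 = 6.01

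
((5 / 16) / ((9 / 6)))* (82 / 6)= 205 / 72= 2.85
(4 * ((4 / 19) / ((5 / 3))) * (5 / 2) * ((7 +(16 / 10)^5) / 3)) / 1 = 437144 / 59375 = 7.36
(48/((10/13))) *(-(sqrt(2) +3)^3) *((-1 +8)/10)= -9828/5 -31668 *sqrt(2)/25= -3757.01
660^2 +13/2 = 871213/2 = 435606.50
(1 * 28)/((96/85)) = 595/24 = 24.79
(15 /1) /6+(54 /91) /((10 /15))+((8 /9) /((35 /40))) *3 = 3515 /546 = 6.44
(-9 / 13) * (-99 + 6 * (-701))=38745 / 13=2980.38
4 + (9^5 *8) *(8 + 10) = 8503060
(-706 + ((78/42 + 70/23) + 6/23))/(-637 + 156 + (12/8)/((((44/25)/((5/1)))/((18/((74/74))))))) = 4964740/2864029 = 1.73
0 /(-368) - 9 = -9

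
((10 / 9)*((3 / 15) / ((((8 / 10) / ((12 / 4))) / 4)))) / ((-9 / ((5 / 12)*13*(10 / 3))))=-1625 / 243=-6.69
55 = 55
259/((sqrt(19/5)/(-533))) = -138047 * sqrt(95)/19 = -70816.62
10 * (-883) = -8830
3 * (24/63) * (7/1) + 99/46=467/46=10.15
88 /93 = 0.95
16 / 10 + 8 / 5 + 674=3386 / 5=677.20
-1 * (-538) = 538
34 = 34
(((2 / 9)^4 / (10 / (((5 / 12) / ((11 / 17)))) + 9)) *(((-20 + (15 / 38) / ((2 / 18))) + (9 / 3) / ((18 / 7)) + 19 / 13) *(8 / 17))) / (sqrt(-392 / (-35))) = -327680 *sqrt(70) / 14191305219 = -0.00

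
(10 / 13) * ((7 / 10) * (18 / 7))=18 / 13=1.38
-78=-78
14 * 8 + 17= 129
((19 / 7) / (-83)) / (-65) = 19 / 37765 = 0.00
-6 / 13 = -0.46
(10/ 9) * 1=10/ 9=1.11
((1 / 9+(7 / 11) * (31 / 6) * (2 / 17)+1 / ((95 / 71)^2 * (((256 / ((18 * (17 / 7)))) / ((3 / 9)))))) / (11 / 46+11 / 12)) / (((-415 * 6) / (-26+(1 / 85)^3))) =2647513735046343631 / 553228948944441000000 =0.00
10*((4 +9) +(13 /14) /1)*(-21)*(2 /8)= -2925 /4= -731.25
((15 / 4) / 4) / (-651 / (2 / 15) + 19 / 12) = -0.00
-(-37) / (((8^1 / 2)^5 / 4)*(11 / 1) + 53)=0.01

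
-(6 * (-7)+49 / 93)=3857 / 93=41.47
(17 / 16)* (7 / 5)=119 / 80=1.49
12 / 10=6 / 5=1.20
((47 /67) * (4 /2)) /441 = 94 /29547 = 0.00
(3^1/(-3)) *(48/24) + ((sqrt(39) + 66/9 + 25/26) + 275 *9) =sqrt(39) + 193541/78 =2487.54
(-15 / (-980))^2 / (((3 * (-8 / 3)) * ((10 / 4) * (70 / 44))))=-99 / 13445600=-0.00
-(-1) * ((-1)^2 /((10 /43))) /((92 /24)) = 129 /115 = 1.12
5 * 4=20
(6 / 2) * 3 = 9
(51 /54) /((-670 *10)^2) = 17 /808020000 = 0.00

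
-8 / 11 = -0.73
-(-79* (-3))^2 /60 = -18723 /20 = -936.15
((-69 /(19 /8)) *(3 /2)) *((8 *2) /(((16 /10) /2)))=-16560 /19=-871.58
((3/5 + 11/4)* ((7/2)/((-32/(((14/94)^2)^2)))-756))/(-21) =2259799950691/18737975040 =120.60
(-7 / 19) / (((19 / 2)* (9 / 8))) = -112 / 3249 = -0.03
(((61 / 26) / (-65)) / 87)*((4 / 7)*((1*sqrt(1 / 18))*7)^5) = -146461*sqrt(2) / 71456580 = -0.00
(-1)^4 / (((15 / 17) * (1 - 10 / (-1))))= 0.10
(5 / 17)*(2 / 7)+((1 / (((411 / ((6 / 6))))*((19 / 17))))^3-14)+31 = 968107639854904 / 56667392559351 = 17.08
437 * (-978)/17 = -427386/17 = -25140.35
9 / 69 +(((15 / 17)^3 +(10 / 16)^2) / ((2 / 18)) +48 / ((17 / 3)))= 132338823 / 7231936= 18.30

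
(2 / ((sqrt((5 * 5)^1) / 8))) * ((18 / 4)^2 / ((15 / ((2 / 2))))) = 108 / 25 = 4.32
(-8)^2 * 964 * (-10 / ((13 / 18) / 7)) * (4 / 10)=-31094784 / 13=-2391906.46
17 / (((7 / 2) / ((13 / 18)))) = 221 / 63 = 3.51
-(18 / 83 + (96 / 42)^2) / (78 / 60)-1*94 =-98.19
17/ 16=1.06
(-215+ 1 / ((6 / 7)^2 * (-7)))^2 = 60016009 / 1296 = 46308.65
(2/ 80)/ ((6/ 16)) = 1/ 15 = 0.07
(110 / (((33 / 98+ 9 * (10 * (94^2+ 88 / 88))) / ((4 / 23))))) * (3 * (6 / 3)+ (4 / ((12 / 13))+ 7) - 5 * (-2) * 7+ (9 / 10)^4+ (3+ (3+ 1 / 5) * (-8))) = 1057347137 / 672252967125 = 0.00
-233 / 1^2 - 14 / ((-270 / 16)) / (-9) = -283207 / 1215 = -233.09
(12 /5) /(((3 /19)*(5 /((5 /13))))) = 76 /65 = 1.17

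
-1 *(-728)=728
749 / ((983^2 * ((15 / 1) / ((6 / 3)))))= 0.00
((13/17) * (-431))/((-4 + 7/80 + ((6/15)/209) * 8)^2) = -1566365715200/72181250657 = -21.70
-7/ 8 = -0.88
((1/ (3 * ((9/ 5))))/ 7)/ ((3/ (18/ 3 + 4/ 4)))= 5/ 81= 0.06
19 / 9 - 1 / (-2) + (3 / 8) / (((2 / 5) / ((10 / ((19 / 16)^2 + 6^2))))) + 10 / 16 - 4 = -353935 / 689544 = -0.51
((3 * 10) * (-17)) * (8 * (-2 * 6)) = 48960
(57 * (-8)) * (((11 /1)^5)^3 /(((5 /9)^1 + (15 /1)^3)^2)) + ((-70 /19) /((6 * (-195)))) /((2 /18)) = -4763729635152631408399 /28495908350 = -167172408636.44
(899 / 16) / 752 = 899 / 12032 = 0.07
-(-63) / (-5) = -63 / 5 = -12.60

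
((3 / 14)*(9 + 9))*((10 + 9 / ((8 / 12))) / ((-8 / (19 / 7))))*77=-2368.04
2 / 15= 0.13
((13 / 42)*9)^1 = 39 / 14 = 2.79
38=38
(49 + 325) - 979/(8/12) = -2189/2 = -1094.50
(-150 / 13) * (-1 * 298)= 44700 / 13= 3438.46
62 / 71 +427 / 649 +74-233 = -7256006 / 46079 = -157.47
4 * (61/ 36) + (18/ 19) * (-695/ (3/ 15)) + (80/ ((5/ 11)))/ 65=-3282.62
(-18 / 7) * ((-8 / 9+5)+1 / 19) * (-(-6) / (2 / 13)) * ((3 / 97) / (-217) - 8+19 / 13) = 7643479488 / 2799517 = 2730.29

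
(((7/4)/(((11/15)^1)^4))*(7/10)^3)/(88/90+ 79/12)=43758225/159411208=0.27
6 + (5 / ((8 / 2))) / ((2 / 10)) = 49 / 4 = 12.25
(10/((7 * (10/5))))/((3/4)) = 20/21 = 0.95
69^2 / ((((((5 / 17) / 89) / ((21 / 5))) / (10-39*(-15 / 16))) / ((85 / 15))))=127723361283 / 80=1596542016.04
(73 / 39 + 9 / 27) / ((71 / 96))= 2752 / 923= 2.98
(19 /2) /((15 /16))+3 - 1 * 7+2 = 122 /15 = 8.13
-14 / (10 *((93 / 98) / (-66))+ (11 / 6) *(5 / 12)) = -543312 / 24065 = -22.58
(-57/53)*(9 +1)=-570/53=-10.75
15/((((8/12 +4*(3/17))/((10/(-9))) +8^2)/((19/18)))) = 1615/6402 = 0.25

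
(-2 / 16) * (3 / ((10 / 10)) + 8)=-11 / 8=-1.38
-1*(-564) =564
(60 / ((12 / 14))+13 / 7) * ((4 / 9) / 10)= 1006 / 315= 3.19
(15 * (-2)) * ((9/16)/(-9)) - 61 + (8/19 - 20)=-11963/152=-78.70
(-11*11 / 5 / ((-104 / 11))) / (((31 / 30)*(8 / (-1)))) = -3993 / 12896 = -0.31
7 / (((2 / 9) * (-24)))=-1.31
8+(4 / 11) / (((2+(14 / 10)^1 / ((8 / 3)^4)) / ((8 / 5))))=3785448 / 456797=8.29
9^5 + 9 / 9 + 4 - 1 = 59053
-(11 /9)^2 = -121 /81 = -1.49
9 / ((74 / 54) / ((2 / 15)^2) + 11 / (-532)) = 3591 / 30748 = 0.12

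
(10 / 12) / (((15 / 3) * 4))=1 / 24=0.04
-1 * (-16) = 16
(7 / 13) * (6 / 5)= 0.65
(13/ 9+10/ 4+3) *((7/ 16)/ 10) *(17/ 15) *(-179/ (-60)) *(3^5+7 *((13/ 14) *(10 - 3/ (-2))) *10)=42197281/ 41472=1017.49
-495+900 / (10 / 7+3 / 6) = -85 / 3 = -28.33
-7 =-7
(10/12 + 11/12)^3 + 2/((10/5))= 407/64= 6.36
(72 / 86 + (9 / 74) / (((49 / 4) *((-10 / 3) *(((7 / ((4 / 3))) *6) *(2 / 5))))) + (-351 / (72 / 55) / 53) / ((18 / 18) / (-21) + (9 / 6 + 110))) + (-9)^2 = 44294255691915 / 541550301236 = 81.79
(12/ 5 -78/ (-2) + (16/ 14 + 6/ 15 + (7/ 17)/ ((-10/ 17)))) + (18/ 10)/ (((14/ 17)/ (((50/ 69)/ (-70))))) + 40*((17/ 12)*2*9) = 5985611/ 5635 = 1062.22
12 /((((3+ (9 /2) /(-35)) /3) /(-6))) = -5040 /67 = -75.22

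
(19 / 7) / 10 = 0.27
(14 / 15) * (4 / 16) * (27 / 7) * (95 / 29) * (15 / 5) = 513 / 58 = 8.84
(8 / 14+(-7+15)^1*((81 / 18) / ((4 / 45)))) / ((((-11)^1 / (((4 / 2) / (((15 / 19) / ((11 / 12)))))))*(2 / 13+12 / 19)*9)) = -13323427 / 1099980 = -12.11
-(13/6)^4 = -28561/1296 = -22.04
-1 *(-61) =61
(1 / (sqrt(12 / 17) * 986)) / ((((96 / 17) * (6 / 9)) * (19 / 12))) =0.00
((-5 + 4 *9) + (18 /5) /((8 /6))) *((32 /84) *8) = 10784 /105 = 102.70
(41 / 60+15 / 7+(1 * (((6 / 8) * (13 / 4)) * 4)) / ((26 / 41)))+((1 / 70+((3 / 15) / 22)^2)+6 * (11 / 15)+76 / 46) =283655821 / 11688600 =24.27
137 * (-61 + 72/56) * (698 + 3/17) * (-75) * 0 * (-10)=0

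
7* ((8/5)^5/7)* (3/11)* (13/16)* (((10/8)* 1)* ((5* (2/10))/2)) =9984/6875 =1.45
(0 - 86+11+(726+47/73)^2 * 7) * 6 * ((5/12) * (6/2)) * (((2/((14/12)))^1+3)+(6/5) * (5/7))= 5761081316250/37303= 154440160.74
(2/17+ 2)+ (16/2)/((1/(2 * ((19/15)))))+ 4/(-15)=376/17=22.12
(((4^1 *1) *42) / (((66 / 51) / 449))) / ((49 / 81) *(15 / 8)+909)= 138493152 / 2162479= 64.04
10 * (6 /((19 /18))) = 1080 /19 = 56.84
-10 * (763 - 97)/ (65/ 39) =-3996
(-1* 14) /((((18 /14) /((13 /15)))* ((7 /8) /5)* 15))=-1456 /405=-3.60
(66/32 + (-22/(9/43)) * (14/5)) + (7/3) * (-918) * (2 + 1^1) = -4837139/720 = -6718.25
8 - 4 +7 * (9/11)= 107/11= 9.73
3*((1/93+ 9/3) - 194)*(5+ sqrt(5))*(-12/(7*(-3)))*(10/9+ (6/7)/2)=-34458280/13671 - 6891656*sqrt(5)/13671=-3647.76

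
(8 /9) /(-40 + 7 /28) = -32 /1431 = -0.02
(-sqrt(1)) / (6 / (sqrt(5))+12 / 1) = -5 / 57+sqrt(5) / 114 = -0.07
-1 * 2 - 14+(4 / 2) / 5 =-78 / 5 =-15.60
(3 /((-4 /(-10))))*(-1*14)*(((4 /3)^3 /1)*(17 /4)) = -9520 /9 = -1057.78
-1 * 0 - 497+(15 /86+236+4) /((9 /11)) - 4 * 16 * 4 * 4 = -105561 /86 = -1227.45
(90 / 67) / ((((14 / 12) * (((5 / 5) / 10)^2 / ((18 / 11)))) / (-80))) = -77760000 / 5159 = -15072.69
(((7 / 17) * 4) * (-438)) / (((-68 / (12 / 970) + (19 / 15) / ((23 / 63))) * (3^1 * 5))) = 0.01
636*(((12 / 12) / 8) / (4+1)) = 159 / 10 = 15.90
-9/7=-1.29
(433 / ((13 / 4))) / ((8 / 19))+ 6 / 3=8279 / 26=318.42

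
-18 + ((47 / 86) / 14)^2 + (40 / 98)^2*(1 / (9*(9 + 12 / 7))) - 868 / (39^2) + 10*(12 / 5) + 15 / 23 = 6479954156579 / 1064950247088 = 6.08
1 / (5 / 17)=17 / 5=3.40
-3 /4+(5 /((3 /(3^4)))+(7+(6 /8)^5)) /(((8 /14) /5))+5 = 1248.83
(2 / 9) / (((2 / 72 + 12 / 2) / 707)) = 808 / 31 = 26.06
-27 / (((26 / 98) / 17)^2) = -18735003 / 169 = -110858.01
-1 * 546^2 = -298116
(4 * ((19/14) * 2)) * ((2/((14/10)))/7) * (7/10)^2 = 1.09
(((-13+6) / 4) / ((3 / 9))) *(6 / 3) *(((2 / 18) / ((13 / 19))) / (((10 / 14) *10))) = -931 / 3900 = -0.24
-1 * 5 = -5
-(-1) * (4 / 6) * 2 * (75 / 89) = 100 / 89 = 1.12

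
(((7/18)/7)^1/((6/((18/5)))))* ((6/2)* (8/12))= 1/15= 0.07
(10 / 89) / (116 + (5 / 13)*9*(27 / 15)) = 130 / 141421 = 0.00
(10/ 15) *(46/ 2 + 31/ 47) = 2224/ 141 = 15.77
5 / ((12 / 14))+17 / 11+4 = 751 / 66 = 11.38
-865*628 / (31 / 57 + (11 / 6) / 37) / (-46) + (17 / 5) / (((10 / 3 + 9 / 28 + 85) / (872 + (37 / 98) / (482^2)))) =34745215885325232039 / 1743019174244810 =19933.93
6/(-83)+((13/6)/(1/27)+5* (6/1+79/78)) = 302633/3237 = 93.49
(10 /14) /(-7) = -5 /49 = -0.10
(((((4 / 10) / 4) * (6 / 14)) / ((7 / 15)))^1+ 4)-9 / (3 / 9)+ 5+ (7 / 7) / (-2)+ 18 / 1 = -20 / 49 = -0.41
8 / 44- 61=-669 / 11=-60.82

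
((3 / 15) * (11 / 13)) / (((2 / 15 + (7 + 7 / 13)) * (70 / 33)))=99 / 9520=0.01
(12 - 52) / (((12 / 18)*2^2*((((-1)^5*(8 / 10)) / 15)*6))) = 375 / 8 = 46.88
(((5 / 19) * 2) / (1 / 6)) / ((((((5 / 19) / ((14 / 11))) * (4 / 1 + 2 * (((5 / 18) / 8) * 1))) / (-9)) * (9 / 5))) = -60480 / 3223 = -18.77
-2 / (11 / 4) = -8 / 11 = -0.73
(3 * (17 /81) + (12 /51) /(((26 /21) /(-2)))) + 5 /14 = 50681 /83538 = 0.61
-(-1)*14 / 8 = 7 / 4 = 1.75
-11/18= -0.61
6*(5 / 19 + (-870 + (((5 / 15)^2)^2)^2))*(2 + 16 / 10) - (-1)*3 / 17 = -7372525153 / 392445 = -18786.14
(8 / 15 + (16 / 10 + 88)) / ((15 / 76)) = 102752 / 225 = 456.68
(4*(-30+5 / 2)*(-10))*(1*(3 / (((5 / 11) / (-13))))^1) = -94380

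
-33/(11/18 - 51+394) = -594/6185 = -0.10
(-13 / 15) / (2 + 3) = -13 / 75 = -0.17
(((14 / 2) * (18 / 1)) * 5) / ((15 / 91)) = 3822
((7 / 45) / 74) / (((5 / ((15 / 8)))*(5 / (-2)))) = -7 / 22200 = -0.00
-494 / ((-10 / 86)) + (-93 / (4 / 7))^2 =2458877 / 80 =30735.96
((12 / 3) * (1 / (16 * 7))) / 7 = 1 / 196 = 0.01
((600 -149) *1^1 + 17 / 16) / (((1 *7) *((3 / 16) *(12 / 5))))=12055 / 84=143.51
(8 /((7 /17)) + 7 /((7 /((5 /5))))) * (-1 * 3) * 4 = -1716 /7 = -245.14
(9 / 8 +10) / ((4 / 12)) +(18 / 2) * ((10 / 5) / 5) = 1479 / 40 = 36.98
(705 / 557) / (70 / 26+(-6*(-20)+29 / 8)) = 24440 / 2439103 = 0.01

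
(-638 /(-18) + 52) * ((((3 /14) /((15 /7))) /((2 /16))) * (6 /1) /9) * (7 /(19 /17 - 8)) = -749224 /15795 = -47.43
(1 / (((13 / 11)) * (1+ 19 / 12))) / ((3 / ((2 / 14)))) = 44 / 2821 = 0.02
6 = 6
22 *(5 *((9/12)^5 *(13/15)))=11583/512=22.62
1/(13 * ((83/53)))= 53/1079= 0.05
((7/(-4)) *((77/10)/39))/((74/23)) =-12397/115440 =-0.11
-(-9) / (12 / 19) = 57 / 4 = 14.25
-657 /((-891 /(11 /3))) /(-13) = -73 /351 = -0.21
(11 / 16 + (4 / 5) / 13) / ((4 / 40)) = 779 / 104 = 7.49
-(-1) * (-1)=-1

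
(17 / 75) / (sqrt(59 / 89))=17 * sqrt(5251) / 4425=0.28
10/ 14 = 5/ 7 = 0.71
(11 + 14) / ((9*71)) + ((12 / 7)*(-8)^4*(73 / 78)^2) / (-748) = -1156788323 / 141360219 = -8.18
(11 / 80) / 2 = 11 / 160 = 0.07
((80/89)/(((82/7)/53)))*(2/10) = 2968/3649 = 0.81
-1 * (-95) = 95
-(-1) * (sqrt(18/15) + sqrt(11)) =4.41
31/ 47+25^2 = 29406/ 47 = 625.66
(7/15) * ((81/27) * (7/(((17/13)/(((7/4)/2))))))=4459/680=6.56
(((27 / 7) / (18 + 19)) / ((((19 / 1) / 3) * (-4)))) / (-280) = 81 / 5511520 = 0.00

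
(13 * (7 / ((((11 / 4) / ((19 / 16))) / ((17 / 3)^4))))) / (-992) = -40.85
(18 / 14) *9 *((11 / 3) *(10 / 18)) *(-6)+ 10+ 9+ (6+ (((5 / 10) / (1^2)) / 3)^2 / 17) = -498773 / 4284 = -116.43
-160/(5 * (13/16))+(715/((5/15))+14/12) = 164329/78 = 2106.78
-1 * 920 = -920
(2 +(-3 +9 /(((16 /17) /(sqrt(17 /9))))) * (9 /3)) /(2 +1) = -7 /3 +51 * sqrt(17) /16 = 10.81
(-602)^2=362404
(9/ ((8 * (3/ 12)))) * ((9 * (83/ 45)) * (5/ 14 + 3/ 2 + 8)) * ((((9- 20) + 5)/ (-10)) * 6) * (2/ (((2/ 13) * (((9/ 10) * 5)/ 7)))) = 1340118/ 25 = 53604.72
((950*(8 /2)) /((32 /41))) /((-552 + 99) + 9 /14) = -136325 /12666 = -10.76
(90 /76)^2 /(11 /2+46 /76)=2025 /8816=0.23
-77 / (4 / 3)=-231 / 4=-57.75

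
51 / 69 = 17 / 23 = 0.74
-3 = -3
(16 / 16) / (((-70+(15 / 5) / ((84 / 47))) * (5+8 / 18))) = -36 / 13391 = -0.00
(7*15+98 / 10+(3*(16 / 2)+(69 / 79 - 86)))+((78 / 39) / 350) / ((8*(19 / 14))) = 8056459 / 150100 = 53.67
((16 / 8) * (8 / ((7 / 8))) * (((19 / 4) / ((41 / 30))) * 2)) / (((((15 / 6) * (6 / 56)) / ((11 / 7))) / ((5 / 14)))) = 535040 / 2009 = 266.32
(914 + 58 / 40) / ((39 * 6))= 6103 / 1560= 3.91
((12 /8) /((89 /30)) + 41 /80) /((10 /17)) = 123233 /71200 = 1.73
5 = 5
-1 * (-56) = 56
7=7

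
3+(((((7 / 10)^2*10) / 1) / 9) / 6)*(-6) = 221 / 90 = 2.46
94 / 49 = 1.92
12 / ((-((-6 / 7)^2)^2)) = -2401 / 108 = -22.23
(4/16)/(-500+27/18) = -1/1994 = -0.00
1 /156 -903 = -902.99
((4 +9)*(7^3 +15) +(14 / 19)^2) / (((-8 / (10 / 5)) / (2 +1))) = -2520435 / 722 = -3490.91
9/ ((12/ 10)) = 15/ 2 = 7.50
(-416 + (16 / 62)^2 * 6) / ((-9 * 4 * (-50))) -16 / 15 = -280564 / 216225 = -1.30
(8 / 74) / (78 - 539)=-0.00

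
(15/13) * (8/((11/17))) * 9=18360/143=128.39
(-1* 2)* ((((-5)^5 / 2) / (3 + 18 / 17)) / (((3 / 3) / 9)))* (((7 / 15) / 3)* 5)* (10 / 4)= 13473.73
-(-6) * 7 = 42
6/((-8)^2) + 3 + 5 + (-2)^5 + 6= -573/32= -17.91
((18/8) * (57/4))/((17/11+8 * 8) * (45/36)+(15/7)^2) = 276507/746180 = 0.37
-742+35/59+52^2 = 115793/59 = 1962.59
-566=-566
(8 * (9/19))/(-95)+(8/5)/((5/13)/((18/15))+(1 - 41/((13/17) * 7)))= -365208/1249421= -0.29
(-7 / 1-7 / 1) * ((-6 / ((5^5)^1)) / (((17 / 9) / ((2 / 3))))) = 504 / 53125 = 0.01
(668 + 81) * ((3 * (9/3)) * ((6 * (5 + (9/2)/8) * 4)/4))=1799847/8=224980.88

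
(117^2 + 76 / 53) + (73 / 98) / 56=13690.45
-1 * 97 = -97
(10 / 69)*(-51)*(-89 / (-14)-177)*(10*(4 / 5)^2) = 1299616 / 161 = 8072.15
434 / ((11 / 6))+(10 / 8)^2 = 41939 / 176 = 238.29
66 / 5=13.20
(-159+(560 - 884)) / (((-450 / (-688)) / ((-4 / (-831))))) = -221536 / 62325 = -3.55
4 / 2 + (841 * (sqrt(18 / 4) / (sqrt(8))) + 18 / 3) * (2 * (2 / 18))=287 / 2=143.50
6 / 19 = 0.32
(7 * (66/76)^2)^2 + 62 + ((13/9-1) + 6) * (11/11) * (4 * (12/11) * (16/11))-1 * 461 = -249950766677/756904368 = -330.23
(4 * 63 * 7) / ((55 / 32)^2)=1806336 / 3025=597.14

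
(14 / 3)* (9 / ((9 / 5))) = 70 / 3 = 23.33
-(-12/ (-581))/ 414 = -0.00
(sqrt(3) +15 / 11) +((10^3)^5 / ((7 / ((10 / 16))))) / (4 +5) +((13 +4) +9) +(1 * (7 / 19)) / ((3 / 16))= sqrt(3) +130625000000386169 / 13167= 9920634920665.98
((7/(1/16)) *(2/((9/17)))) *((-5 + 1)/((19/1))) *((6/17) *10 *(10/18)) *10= -896000/513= -1746.59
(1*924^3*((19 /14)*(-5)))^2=28656488147927270400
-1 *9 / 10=-9 / 10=-0.90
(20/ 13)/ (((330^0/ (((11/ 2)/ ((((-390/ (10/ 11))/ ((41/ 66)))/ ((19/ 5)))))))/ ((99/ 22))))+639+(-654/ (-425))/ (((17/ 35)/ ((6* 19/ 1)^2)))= 224636876219/ 5372510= 41812.28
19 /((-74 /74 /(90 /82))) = -855 /41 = -20.85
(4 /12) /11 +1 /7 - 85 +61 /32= -612949 /7392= -82.92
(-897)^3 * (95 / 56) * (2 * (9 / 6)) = -205694267805 / 56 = -3673111925.09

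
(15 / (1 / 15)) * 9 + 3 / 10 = 20253 / 10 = 2025.30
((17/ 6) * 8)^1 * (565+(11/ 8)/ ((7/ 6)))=269501/ 21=12833.38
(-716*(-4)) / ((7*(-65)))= -2864 / 455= -6.29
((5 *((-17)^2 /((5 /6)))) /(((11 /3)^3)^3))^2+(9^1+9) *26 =468.00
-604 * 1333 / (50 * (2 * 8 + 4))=-201283 / 250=-805.13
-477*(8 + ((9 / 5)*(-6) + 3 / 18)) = 12561 / 10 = 1256.10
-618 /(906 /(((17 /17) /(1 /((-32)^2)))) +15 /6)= -316416 /1733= -182.58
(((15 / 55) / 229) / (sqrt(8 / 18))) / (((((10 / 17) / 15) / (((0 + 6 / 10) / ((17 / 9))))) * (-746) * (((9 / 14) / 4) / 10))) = -1134 / 939587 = -0.00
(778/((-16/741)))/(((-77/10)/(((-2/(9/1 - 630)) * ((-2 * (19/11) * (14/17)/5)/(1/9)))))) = -3651154/47311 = -77.17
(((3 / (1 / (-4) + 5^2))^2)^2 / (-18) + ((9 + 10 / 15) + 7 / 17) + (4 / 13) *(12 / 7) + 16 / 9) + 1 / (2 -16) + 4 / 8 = 211550319569 / 16511578083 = 12.81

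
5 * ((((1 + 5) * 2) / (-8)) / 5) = -3 / 2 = -1.50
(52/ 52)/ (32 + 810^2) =1/ 656132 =0.00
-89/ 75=-1.19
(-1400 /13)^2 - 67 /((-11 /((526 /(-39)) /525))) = 33956541854 /2927925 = 11597.48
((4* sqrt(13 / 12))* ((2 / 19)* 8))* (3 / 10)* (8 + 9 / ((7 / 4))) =1472* sqrt(39) / 665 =13.82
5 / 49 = 0.10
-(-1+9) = -8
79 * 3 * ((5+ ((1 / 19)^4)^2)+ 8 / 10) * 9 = 1050552259037802 / 84917815205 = 12371.40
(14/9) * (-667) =-9338/9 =-1037.56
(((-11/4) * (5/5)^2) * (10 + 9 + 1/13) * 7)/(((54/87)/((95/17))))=-6576185/1989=-3306.28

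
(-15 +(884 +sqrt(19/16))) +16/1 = sqrt(19)/4 +885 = 886.09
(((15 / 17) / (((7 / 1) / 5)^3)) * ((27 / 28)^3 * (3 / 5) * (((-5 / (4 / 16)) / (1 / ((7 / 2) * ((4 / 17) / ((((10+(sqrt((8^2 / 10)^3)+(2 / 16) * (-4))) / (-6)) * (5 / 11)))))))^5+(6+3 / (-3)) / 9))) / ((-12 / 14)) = 3659053779721334281510709322490937157204375 / 1002169162583178166751267167989448576 - 539149678170649603074293760000000000 * sqrt(10) / 465844385237167812681875096681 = -8759.94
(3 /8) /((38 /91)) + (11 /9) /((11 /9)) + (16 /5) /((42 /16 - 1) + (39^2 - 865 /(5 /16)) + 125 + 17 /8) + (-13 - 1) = -82300291 /6798960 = -12.10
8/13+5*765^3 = 29100313133/13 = 2238485625.62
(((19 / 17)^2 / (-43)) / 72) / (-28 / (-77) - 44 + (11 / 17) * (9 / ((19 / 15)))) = 75449 / 7300321560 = 0.00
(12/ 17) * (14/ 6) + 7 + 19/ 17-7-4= -21/ 17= -1.24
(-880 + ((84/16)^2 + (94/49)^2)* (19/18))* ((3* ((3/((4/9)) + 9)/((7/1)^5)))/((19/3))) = -5271347853/14019996032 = -0.38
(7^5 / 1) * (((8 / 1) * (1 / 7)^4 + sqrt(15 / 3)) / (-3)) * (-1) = 56 / 3 + 16807 * sqrt(5) / 3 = 12545.86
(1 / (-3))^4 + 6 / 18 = 28 / 81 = 0.35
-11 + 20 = 9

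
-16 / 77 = -0.21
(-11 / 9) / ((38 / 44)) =-242 / 171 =-1.42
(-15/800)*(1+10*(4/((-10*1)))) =9/160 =0.06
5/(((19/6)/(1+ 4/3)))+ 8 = 222/19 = 11.68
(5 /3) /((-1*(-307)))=5 /921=0.01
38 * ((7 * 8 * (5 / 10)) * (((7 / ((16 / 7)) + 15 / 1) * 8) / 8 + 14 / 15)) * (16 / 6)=2425388 / 45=53897.51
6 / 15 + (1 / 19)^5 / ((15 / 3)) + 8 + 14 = 277323089 / 12380495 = 22.40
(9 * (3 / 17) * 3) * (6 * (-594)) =-288684 / 17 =-16981.41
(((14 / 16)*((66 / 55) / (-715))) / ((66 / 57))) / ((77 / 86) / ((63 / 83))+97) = -154413 / 11953384300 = -0.00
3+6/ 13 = 45/ 13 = 3.46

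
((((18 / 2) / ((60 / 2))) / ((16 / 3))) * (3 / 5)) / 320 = 27 / 256000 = 0.00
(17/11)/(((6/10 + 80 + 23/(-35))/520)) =154700/15389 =10.05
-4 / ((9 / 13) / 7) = -40.44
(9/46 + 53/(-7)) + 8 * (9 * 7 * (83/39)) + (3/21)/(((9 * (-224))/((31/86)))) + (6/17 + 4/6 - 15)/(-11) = 72371064483433/67857806016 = 1066.51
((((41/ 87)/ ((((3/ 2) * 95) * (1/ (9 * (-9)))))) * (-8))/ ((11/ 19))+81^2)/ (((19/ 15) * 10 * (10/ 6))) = 94236291/ 303050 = 310.96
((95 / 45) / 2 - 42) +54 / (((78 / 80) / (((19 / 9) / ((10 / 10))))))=17779 / 234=75.98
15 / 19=0.79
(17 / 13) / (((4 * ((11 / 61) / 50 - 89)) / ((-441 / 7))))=13725 / 59306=0.23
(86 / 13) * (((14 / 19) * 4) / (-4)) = -1204 / 247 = -4.87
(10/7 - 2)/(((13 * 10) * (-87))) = 2/39585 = 0.00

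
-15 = -15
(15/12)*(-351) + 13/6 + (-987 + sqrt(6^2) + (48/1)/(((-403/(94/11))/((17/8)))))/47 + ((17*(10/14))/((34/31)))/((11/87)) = -6474442237/17501484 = -369.94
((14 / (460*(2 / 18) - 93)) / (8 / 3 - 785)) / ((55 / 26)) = 0.00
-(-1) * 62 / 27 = 62 / 27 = 2.30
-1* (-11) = 11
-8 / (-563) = 8 / 563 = 0.01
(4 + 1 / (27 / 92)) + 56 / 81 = 656 / 81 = 8.10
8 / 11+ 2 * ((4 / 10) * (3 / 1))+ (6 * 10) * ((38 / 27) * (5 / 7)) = 219836 / 3465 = 63.44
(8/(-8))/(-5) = 0.20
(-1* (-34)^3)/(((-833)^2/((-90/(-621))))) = 1360/165669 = 0.01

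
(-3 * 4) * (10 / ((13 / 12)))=-1440 / 13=-110.77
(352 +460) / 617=812 / 617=1.32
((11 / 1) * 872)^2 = 92006464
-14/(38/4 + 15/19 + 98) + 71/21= 280993/86415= 3.25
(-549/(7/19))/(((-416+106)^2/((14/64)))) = -10431/3075200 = -0.00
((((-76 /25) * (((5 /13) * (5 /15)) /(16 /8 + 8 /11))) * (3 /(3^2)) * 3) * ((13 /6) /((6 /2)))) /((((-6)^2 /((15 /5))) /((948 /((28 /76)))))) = -313709 /14175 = -22.13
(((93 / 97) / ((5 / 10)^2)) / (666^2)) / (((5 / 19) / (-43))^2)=20692159 / 89635275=0.23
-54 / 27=-2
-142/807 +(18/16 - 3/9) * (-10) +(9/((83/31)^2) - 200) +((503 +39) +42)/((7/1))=-19210253297/155663844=-123.41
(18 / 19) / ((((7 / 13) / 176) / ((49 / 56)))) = 5148 / 19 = 270.95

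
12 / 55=0.22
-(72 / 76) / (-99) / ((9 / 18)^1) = 0.02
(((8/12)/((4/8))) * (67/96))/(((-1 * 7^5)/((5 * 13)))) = -4355/1210104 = -0.00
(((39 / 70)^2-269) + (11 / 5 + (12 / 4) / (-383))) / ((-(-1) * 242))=-1.10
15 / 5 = 3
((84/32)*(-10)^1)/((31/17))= -1785/124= -14.40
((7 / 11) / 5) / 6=7 / 330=0.02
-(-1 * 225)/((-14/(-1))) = 225/14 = 16.07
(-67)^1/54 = -67/54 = -1.24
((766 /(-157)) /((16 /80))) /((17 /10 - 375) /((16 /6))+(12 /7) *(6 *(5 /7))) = 15013600 /81632307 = 0.18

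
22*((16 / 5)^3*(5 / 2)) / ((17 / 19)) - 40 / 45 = 7701176 / 3825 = 2013.38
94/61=1.54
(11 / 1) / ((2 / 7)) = 77 / 2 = 38.50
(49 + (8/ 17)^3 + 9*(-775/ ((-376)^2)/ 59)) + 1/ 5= 10102320390197/ 204901184960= 49.30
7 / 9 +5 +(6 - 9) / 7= 5.35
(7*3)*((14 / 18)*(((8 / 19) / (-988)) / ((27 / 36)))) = -392 / 42237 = -0.01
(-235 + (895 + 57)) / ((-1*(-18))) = 239 / 6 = 39.83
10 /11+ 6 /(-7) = 4 /77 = 0.05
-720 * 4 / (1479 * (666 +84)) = -32 / 12325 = -0.00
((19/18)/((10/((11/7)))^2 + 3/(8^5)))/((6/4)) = 75333632/4335216201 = 0.02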